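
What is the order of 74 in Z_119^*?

48

The order of 74 must divide φ(119) = φ(7·17) = (7−1)·(17−1) = 6·16 = 96 = 2^5 · 3.
Divisors of 96: 1, 2, 3, 4, 6, 8, 12, 16, 24, 32, 48, 96.
Check 74^d mod 119 for each divisor in increasing order:
74^1 ≡ 74 (mod 119)
74^2 ≡ 2 (mod 119)
74^3 ≡ 29 (mod 119)
74^4 ≡ 4 (mod 119)
74^6 ≡ 8 (mod 119)
74^8 ≡ 16 (mod 119)
74^12 ≡ 64 (mod 119)
74^16 ≡ 18 (mod 119)
74^24 ≡ 50 (mod 119)
74^32 ≡ 86 (mod 119)
74^48 ≡ 1 (mod 119) ✓
Therefore the multiplicative order of 74 modulo 119 is 48.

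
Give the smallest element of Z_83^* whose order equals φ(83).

2

φ(83) = 83 − 1 = 82 = 2 · 41.
g is a primitive root iff g^(82/q) ≢ 1 (mod 83) for each prime q ∈ {2, 41}.
g = 2: 2^41 ≡ 82; 2^2 ≡ 4 — none is 1, so 2 is a primitive root.
So 2 is the smallest generator of (Z/83Z)^×.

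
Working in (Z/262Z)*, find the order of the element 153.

130

ord(153) | φ(262) = φ(2)·φ(131) = 1·130 = 130 = 2 · 5 · 13.
Divisors of 130: 1, 2, 5, 10, 13, 26, 65, 130.
Compute 153^d (mod 262) for the divisors d until we hit 1:
153^1 ≡ 153 (mod 262)
153^2 ≡ 91 (mod 262)
153^5 ≡ 223 (mod 262)
153^10 ≡ 211 (mod 262)
153^13 ≡ 209 (mod 262)
153^26 ≡ 189 (mod 262)
153^65 ≡ 261 (mod 262)
153^130 ≡ 1 (mod 262) ✓
The smallest such exponent is 130, so the order of 153 is 130.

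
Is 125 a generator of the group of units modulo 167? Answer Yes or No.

Yes

φ(167) = 167 − 1 = 166 = 2 · 83.
Test 125^(166/q) mod 167 for each prime factor q of 166:
125^83 ≡ 166 (mod 167)  [q = 2: ≢ 1 ✓]
125^2 ≡ 94 (mod 167)  [q = 83: ≢ 1 ✓]
None equal 1, so ord_167(125) = 166: 125 is a primitive root.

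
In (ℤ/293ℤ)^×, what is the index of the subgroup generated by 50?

1

Since 50 ∈ (Z/293Z)^×, its order divides φ(293) = 293 − 1 = 292 = 2^2 · 73.
Divisors of 292: 1, 2, 4, 73, 146, 292.
Test each divisor d:
50^1 ≡ 50 (mod 293)
50^2 ≡ 156 (mod 293)
50^4 ≡ 17 (mod 293)
50^73 ≡ 155 (mod 293)
50^146 ≡ 292 (mod 293)
50^292 ≡ 1 (mod 293) ✓
So ord_293(50) = 292, hence |⟨50⟩| = 292.
Index = |(Z/293Z)^×| / |⟨50⟩| = 292 / 292 = 1.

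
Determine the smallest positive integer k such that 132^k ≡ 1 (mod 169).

ord(132) | φ(169) = φ(13^2) = 13·(13−1) = 156 = 2^2 · 3 · 13.
Divisors of 156: 1, 2, 3, 4, 6, 12, 13, 26, 39, 52, 78, 156.
Check 132^d mod 169 for each divisor in increasing order:
132^1 ≡ 132 (mod 169)
132^2 ≡ 17 (mod 169)
132^3 ≡ 47 (mod 169)
132^4 ≡ 120 (mod 169)
132^6 ≡ 12 (mod 169)
132^12 ≡ 144 (mod 169)
132^13 ≡ 80 (mod 169)
132^26 ≡ 147 (mod 169)
132^39 ≡ 99 (mod 169)
132^52 ≡ 146 (mod 169)
132^78 ≡ 168 (mod 169)
132^156 ≡ 1 (mod 169) ✓
Hence ord(132) = 156.

156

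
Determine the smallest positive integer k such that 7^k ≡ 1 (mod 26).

12

ord(7) | φ(26) = φ(2)·φ(13) = 1·12 = 12 = 2^2 · 3.
Divisors of 12: 1, 2, 3, 4, 6, 12.
Check 7^d mod 26 for each divisor in increasing order:
7^1 ≡ 7 (mod 26)
7^2 ≡ 23 (mod 26)
7^3 ≡ 5 (mod 26)
7^4 ≡ 9 (mod 26)
7^6 ≡ 25 (mod 26)
7^12 ≡ 1 (mod 26) ✓
Therefore the multiplicative order of 7 modulo 26 is 12.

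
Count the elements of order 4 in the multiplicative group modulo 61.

2

φ(61) = 61 − 1 = 60 = 2^2 · 3 · 5.
Since (Z/61Z)^× is cyclic of order 60, the number of elements of order d is φ(d) when d | 60 and 0 otherwise.
4 = 2^2 divides 60, and φ(4) = 2.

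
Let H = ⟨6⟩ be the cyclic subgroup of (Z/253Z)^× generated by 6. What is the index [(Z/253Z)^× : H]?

By Lagrange's theorem, ord_253(6) divides φ(253) = φ(11·23) = (11−1)·(23−1) = 10·22 = 220 = 2^2 · 5 · 11.
Divisors of 220: 1, 2, 4, 5, 10, 11, 20, 22, 44, 55, 110, 220.
Evaluate successive powers at the divisors of 220:
6^1 ≡ 6 (mod 253)
6^2 ≡ 36 (mod 253)
6^4 ≡ 31 (mod 253)
6^5 ≡ 186 (mod 253)
6^10 ≡ 188 (mod 253)
6^11 ≡ 116 (mod 253)
6^20 ≡ 177 (mod 253)
6^22 ≡ 47 (mod 253)
6^44 ≡ 185 (mod 253)
6^55 ≡ 208 (mod 253)
6^110 ≡ 1 (mod 253) ✓
So ord_253(6) = 110, hence |⟨6⟩| = 110.
[(Z/253Z)^× : ⟨6⟩] = 220/110 = 2.

2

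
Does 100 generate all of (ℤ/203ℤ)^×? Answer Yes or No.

No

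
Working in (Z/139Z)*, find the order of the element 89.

ord(89) | φ(139) = 139 − 1 = 138 = 2 · 3 · 23.
Divisors of 138: 1, 2, 3, 6, 23, 46, 69, 138.
Compute 89^d (mod 139) for the divisors d until we hit 1:
89^1 ≡ 89 (mod 139)
89^2 ≡ 137 (mod 139)
89^3 ≡ 100 (mod 139)
89^6 ≡ 131 (mod 139)
89^23 ≡ 96 (mod 139)
89^46 ≡ 42 (mod 139)
89^69 ≡ 1 (mod 139) ✓
The smallest such exponent is 69, so the order of 89 is 69.

69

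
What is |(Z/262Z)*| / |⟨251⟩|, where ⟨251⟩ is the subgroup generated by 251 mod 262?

1

The order of 251 must divide φ(262) = φ(2)·φ(131) = 1·130 = 130 = 2 · 5 · 13.
Divisors of 130: 1, 2, 5, 10, 13, 26, 65, 130.
Check 251^d mod 262 for each divisor in increasing order:
251^1 ≡ 251 (mod 262)
251^2 ≡ 121 (mod 262)
251^5 ≡ 79 (mod 262)
251^10 ≡ 215 (mod 262)
251^13 ≡ 201 (mod 262)
251^26 ≡ 53 (mod 262)
251^65 ≡ 261 (mod 262)
251^130 ≡ 1 (mod 262) ✓
The order of 251 is 130, so the subgroup it generates has 130 elements.
Index = |(Z/262Z)^×| / |⟨251⟩| = 130 / 130 = 1.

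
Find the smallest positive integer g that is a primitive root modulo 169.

2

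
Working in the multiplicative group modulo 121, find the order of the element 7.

By Lagrange's theorem, ord_121(7) divides φ(121) = φ(11^2) = 11·(11−1) = 110 = 2 · 5 · 11.
Divisors of 110: 1, 2, 5, 10, 11, 22, 55, 110.
Compute 7^d (mod 121) for the divisors d until we hit 1:
7^1 ≡ 7
7^2 ≡ 49
7^5 ≡ 109
7^10 ≡ 23
7^11 ≡ 40
7^22 ≡ 27
7^55 ≡ 120
7^110 ≡ 1
So ord_121(7) = 110.

110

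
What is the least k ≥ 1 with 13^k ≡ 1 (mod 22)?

10

The order of 13 must divide φ(22) = φ(2)·φ(11) = 1·10 = 10 = 2 · 5.
Divisors of 10: 1, 2, 5, 10.
Evaluate successive powers at the divisors of 10:
13^1 ≡ 13 (mod 22)
13^2 ≡ 15 (mod 22)
13^5 ≡ 21 (mod 22)
13^10 ≡ 1 (mod 22) ✓
Therefore the multiplicative order of 13 modulo 22 is 10.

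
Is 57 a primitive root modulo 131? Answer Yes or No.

φ(131) = 131 − 1 = 130 = 2 · 5 · 13.
Test 57^(130/q) mod 131 for each prime factor q of 130:
57^65 ≡ 130 (mod 131)  [q = 2: ≢ 1 ✓]
57^26 ≡ 58 (mod 131)  [q = 5: ≢ 1 ✓]
57^10 ≡ 62 (mod 131)  [q = 13: ≢ 1 ✓]
All checks pass, so 57 has order 130 and is a primitive root modulo 131.

Yes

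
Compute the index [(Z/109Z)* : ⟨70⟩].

The order of 70 must divide φ(109) = 109 − 1 = 108 = 2^2 · 3^3.
Divisors of 108: 1, 2, 3, 4, 6, 9, 12, 18, 27, 36, 54, 108.
Evaluate successive powers at the divisors of 108:
70^1 ≡ 70 (mod 109)
70^2 ≡ 104 (mod 109)
70^3 ≡ 86 (mod 109)
70^4 ≡ 25 (mod 109)
70^6 ≡ 93 (mod 109)
70^9 ≡ 41 (mod 109)
70^12 ≡ 38 (mod 109)
70^18 ≡ 46 (mod 109)
70^27 ≡ 33 (mod 109)
70^36 ≡ 45 (mod 109)
70^54 ≡ 108 (mod 109)
70^108 ≡ 1 (mod 109) ✓
The order of 70 is 108, so the subgroup it generates has 108 elements.
Index = |(Z/109Z)^×| / |⟨70⟩| = 108 / 108 = 1.

1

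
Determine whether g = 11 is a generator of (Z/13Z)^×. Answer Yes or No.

Yes

φ(13) = 13 − 1 = 12 = 2^2 · 3.
11 is a primitive root mod 13 iff 11^(φ(13)/q) ≢ 1 for every prime q | φ(13), i.e. q ∈ {2, 3}.
11^6 ≡ 12 (mod 13)  [q = 2: ≢ 1 ✓]
11^4 ≡ 3 (mod 13)  [q = 3: ≢ 1 ✓]
All checks pass, so 11 has order 12 and is a primitive root modulo 13.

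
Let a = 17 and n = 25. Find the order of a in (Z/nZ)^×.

20

ord(17) | φ(25) = φ(5^2) = 5·(5−1) = 20 = 2^2 · 5.
Divisors of 20: 1, 2, 4, 5, 10, 20.
Compute 17^d (mod 25) for the divisors d until we hit 1:
17^1 ≡ 17
17^2 ≡ 14
17^4 ≡ 21
17^5 ≡ 7
17^10 ≡ 24
17^20 ≡ 1
Hence ord(17) = 20.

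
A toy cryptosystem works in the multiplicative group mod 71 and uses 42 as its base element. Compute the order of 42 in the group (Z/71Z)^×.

ord(42) | φ(71) = 71 − 1 = 70 = 2 · 5 · 7.
Divisors of 70: 1, 2, 5, 7, 10, 14, 35, 70.
Check 42^d mod 71 for each divisor in increasing order:
42^1 ≡ 42
42^2 ≡ 60
42^5 ≡ 41
42^7 ≡ 46
42^10 ≡ 48
42^14 ≡ 57
42^35 ≡ 70
42^70 ≡ 1
Hence ord(42) = 70.

70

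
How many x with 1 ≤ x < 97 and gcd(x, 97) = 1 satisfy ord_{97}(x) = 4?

2

φ(97) = 97 − 1 = 96 = 2^5 · 3.
In a cyclic group of order 96, there are φ(d) elements of order d for each divisor d of 96, and zero for non-divisors.
4 = 2^2 divides 96, and φ(4) = 2.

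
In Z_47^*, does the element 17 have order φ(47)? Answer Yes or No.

No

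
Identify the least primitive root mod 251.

6

φ(251) = 251 − 1 = 250 = 2 · 5^3.
g is a primitive root iff g^(250/q) ≢ 1 (mod 251) for each prime q ∈ {2, 5}.
g = 2: 2^125 ≡ 250; 2^50 ≡ 1 — hits 1, so not a primitive root.
g = 3: 3^125 ≡ 1 — hits 1, so not a primitive root.
g = 4: 4^125 ≡ 1 — hits 1, so not a primitive root.
g = 5: 5^125 ≡ 1 — hits 1, so not a primitive root.
g = 6: 6^125 ≡ 250; 6^50 ≡ 219 — none is 1, so 6 is a primitive root.
Hence the least primitive root of 251 is 6.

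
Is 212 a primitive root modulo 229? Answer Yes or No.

φ(229) = 229 − 1 = 228 = 2^2 · 3 · 19.
It suffices to check that the order of 212 is not a proper divisor of 228: compute 212^(228/q) for q ∈ {2, 3, 19}.
212^114 ≡ 1 (mod 229)  [q = 2: ≡ 1 ✗]
212^76 ≡ 1 (mod 229)  [q = 3: ≡ 1 ✗]
212^12 ≡ 61 (mod 229)  [q = 19: ≢ 1 ✓]
Since 212^114 ≡ 1, the order of 212 divides 114 < 228, so 212 is not a primitive root.

No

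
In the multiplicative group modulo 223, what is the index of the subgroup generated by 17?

6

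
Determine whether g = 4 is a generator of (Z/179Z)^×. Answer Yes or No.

φ(179) = 179 − 1 = 178 = 2 · 89.
It suffices to check that the order of 4 is not a proper divisor of 178: compute 4^(178/q) for q ∈ {2, 89}.
4^89 ≡ 1 (mod 179)  [q = 2: ≡ 1 ✗]
4^2 ≡ 16 (mod 179)  [q = 89: ≢ 1 ✓]
The check at q = 2 fails, so 4 generates a proper subgroup.

No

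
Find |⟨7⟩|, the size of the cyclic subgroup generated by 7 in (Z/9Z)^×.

3

The order of 7 must divide φ(9) = φ(3^2) = 3·(3−1) = 6 = 2 · 3.
Divisors of 6: 1, 2, 3, 6.
Compute 7^d (mod 9) for the divisors d until we hit 1:
7^1 ≡ 7 (mod 9)
7^2 ≡ 4 (mod 9)
7^3 ≡ 1 (mod 9) ✓
Therefore the multiplicative order of 7 modulo 9 is 3.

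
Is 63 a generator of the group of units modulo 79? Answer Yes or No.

φ(79) = 79 − 1 = 78 = 2 · 3 · 13.
Test 63^(78/q) mod 79 for each prime factor q of 78:
63^39 ≡ 78 (mod 79)  [q = 2: ≢ 1 ✓]
63^26 ≡ 23 (mod 79)  [q = 3: ≢ 1 ✓]
63^6 ≡ 65 (mod 79)  [q = 13: ≢ 1 ✓]
All checks pass, so 63 has order 78 and is a primitive root modulo 79.

Yes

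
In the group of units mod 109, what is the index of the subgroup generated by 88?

2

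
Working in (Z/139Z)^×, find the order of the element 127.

By Lagrange's theorem, ord_139(127) divides φ(139) = 139 − 1 = 138 = 2 · 3 · 23.
Divisors of 138: 1, 2, 3, 6, 23, 46, 69, 138.
Compute 127^d (mod 139) for the divisors d until we hit 1:
127^1 ≡ 127 (mod 139)
127^2 ≡ 5 (mod 139)
127^3 ≡ 79 (mod 139)
127^6 ≡ 125 (mod 139)
127^23 ≡ 42 (mod 139)
127^46 ≡ 96 (mod 139)
127^69 ≡ 1 (mod 139) ✓
The smallest such exponent is 69, so the order of 127 is 69.

69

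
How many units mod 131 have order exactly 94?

φ(131) = 131 − 1 = 130 = 2 · 5 · 13.
(Z/131Z)^× is cyclic (|G| = 130); a cyclic group of order m has exactly φ(d) elements of each order d | m, and none otherwise.
94 does not divide 130, so no element of (Z/131Z)^× has order 94.

0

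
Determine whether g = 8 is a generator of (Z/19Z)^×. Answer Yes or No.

φ(19) = 19 − 1 = 18 = 2 · 3^2.
Test 8^(18/q) mod 19 for each prime factor q of 18:
8^9 ≡ 18 (mod 19)  [q = 2: ≢ 1 ✓]
8^6 ≡ 1 (mod 19)  [q = 3: ≡ 1 ✗]
The check at q = 3 fails, so 8 generates a proper subgroup.

No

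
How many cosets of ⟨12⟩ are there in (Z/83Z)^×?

2

Since 12 ∈ (Z/83Z)^×, its order divides φ(83) = 83 − 1 = 82 = 2 · 41.
Divisors of 82: 1, 2, 41, 82.
Check 12^d mod 83 for each divisor in increasing order:
12^1 ≡ 12 (mod 83)
12^2 ≡ 61 (mod 83)
12^41 ≡ 1 (mod 83) ✓
Thus |⟨12⟩| = ord(12) = 41.
Index = |(Z/83Z)^×| / |⟨12⟩| = 82 / 41 = 2.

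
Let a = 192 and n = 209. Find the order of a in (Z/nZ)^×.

90

Since 192 ∈ (Z/209Z)^×, its order divides φ(209) = φ(11·19) = (11−1)·(19−1) = 10·18 = 180 = 2^2 · 3^2 · 5.
Divisors of 180: 1, 2, 3, 4, 5, 6, 9, 10, 12, 15, 18, 20, 30, 36, 45, 60, 90, 180.
Test each divisor d:
192^1 ≡ 192 (mod 209)
192^2 ≡ 80 (mod 209)
192^3 ≡ 103 (mod 209)
192^4 ≡ 130 (mod 209)
192^5 ≡ 89 (mod 209)
192^6 ≡ 159 (mod 209)
192^9 ≡ 75 (mod 209)
192^10 ≡ 188 (mod 209)
192^12 ≡ 201 (mod 209)
192^15 ≡ 12 (mod 209)
192^18 ≡ 191 (mod 209)
192^20 ≡ 23 (mod 209)
192^30 ≡ 144 (mod 209)
192^36 ≡ 115 (mod 209)
192^45 ≡ 56 (mod 209)
192^60 ≡ 45 (mod 209)
192^90 ≡ 1 (mod 209) ✓
Therefore the multiplicative order of 192 modulo 209 is 90.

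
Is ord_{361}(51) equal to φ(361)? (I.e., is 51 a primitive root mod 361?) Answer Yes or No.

Yes

φ(361) = φ(19^2) = 19·(19−1) = 342 = 2 · 3^2 · 19.
Test 51^(342/q) mod 361 for each prime factor q of 342:
51^171 ≡ 360 (mod 361)  [q = 2: ≢ 1 ✓]
51^114 ≡ 68 (mod 361)  [q = 3: ≢ 1 ✓]
51^18 ≡ 229 (mod 361)  [q = 19: ≢ 1 ✓]
Every test exponent gives a nontrivial residue, hence 51 generates the full group.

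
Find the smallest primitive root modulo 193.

5

φ(193) = 193 − 1 = 192 = 2^6 · 3.
g is a primitive root iff g^(192/q) ≢ 1 (mod 193) for each prime q ∈ {2, 3}.
g = 2: 2^96 ≡ 1 — hits 1, so not a primitive root.
g = 3: 3^96 ≡ 1 — hits 1, so not a primitive root.
g = 4: 4^96 ≡ 1 — hits 1, so not a primitive root.
g = 5: 5^96 ≡ 192; 5^64 ≡ 84 — none is 1, so 5 is a primitive root.
The smallest primitive root modulo 193 is 5.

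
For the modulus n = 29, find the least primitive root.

φ(29) = 29 − 1 = 28 = 2^2 · 7.
Test candidates g = 2, 3, … against the prime factors q ∈ {2, 7} of φ(29): g is a generator iff g^(28/q) ≢ 1 for every such q.
g = 2: 2^14 ≡ 28; 2^4 ≡ 16 — none is 1, so 2 is a primitive root.
So 2 is the smallest generator of (Z/29Z)^×.

2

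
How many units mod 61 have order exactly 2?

1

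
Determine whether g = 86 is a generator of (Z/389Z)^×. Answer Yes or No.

No

φ(389) = 389 − 1 = 388 = 2^2 · 97.
An element g generates (Z/389Z)^× iff g^(388/q) ≢ 1 (mod 389) for each prime q ∈ {2, 97}.
86^194 ≡ 1 (mod 389)  [q = 2: ≡ 1 ✗]
86^4 ≡ 25 (mod 389)  [q = 97: ≢ 1 ✓]
Since 86^194 ≡ 1, the order of 86 divides 194 < 388, so 86 is not a primitive root.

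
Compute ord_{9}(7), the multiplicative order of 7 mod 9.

ord(7) | φ(9) = φ(3^2) = 3·(3−1) = 6 = 2 · 3.
Divisors of 6: 1, 2, 3, 6.
Check 7^d mod 9 for each divisor in increasing order:
7^1 ≡ 7 (mod 9)
7^2 ≡ 4 (mod 9)
7^3 ≡ 1 (mod 9) ✓
The smallest such exponent is 3, so the order of 7 is 3.

3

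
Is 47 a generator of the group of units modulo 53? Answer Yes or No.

φ(53) = 53 − 1 = 52 = 2^2 · 13.
47 is a primitive root mod 53 iff 47^(φ(53)/q) ≢ 1 for every prime q | φ(53), i.e. q ∈ {2, 13}.
47^26 ≡ 1 (mod 53)  [q = 2: ≡ 1 ✗]
47^4 ≡ 24 (mod 53)  [q = 13: ≢ 1 ✓]
47^26 ≡ 1 shows ord(47) | 26, strictly less than φ(53); not a primitive root.

No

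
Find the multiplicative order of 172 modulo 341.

Since 172 ∈ (Z/341Z)^×, its order divides φ(341) = φ(11·31) = (11−1)·(31−1) = 10·30 = 300 = 2^2 · 3 · 5^2.
Divisors of 300: 1, 2, 3, 4, 5, 6, 10, 12, 15, 20, 25, 30, 50, 60, 75, 100, 150, 300.
Evaluate successive powers at the divisors of 300:
172^1 ≡ 172
172^2 ≡ 258
172^3 ≡ 46
172^4 ≡ 69
172^5 ≡ 274
172^6 ≡ 70
172^10 ≡ 56
172^12 ≡ 126
172^15 ≡ 340
172^20 ≡ 67
172^25 ≡ 285
172^30 ≡ 1
Hence ord(172) = 30.

30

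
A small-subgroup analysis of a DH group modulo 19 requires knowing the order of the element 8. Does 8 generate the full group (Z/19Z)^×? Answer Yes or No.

φ(19) = 19 − 1 = 18 = 2 · 3^2.
It suffices to check that the order of 8 is not a proper divisor of 18: compute 8^(18/q) for q ∈ {2, 3}.
8^9 ≡ 18 (mod 19)  [q = 2: ≢ 1 ✓]
8^6 ≡ 1 (mod 19)  [q = 3: ≡ 1 ✗]
The check at q = 3 fails, so 8 generates a proper subgroup.

No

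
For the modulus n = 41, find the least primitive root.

6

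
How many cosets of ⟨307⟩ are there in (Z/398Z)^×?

1

By Lagrange's theorem, ord_398(307) divides φ(398) = φ(2)·φ(199) = 1·198 = 198 = 2 · 3^2 · 11.
Divisors of 198: 1, 2, 3, 6, 9, 11, 18, 22, 33, 66, 99, 198.
Check 307^d mod 398 for each divisor in increasing order:
307^1 ≡ 307
307^2 ≡ 321
307^3 ≡ 241
307^6 ≡ 371
307^9 ≡ 259
307^11 ≡ 355
307^18 ≡ 217
307^22 ≡ 257
307^33 ≡ 93
307^66 ≡ 291
307^99 ≡ 397
307^198 ≡ 1
The order of 307 is 198, so the subgroup it generates has 198 elements.
The index is φ(398) / ord(307) = 198 / 198 = 1.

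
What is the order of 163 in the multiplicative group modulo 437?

33

By Lagrange's theorem, ord_437(163) divides φ(437) = φ(19·23) = (19−1)·(23−1) = 18·22 = 396 = 2^2 · 3^2 · 11.
Divisors of 396: 1, 2, 3, 4, 6, 9, 11, 12, 18, 22, 33, 36, 44, 66, 99, 132, 198, 396.
Compute 163^d (mod 437) for the divisors d until we hit 1:
163^1 ≡ 163
163^2 ≡ 349
163^3 ≡ 77
163^4 ≡ 315
163^6 ≡ 248
163^9 ≡ 305
163^11 ≡ 254
163^12 ≡ 324
163^18 ≡ 381
163^22 ≡ 277
163^33 ≡ 1
So ord_437(163) = 33.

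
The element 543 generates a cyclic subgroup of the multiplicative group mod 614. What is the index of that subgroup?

1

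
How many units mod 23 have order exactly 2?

1

φ(23) = 23 − 1 = 22 = 2 · 11.
(Z/23Z)^× is cyclic (|G| = 22); a cyclic group of order m has exactly φ(d) elements of each order d | m, and none otherwise.
2 | 22, and φ(2) = 2 − 1 = 1.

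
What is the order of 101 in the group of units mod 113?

By Lagrange's theorem, ord_113(101) divides φ(113) = 113 − 1 = 112 = 2^4 · 7.
Divisors of 112: 1, 2, 4, 7, 8, 14, 16, 28, 56, 112.
Check 101^d mod 113 for each divisor in increasing order:
101^1 ≡ 101 (mod 113)
101^2 ≡ 31 (mod 113)
101^4 ≡ 57 (mod 113)
101^7 ≡ 40 (mod 113)
101^8 ≡ 85 (mod 113)
101^14 ≡ 18 (mod 113)
101^16 ≡ 106 (mod 113)
101^28 ≡ 98 (mod 113)
101^56 ≡ 112 (mod 113)
101^112 ≡ 1 (mod 113) ✓
Hence ord(101) = 112.

112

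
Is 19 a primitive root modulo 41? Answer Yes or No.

Yes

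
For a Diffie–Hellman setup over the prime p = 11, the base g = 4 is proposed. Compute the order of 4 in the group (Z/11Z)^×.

5

By Lagrange's theorem, ord_11(4) divides φ(11) = 11 − 1 = 10 = 2 · 5.
Divisors of 10: 1, 2, 5, 10.
Evaluate successive powers at the divisors of 10:
4^1 ≡ 4
4^2 ≡ 5
4^5 ≡ 1
Hence ord(4) = 5.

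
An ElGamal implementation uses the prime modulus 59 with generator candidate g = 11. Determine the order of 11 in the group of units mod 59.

58

The order of 11 must divide φ(59) = 59 − 1 = 58 = 2 · 29.
Divisors of 58: 1, 2, 29, 58.
Check 11^d mod 59 for each divisor in increasing order:
11^1 ≡ 11 (mod 59)
11^2 ≡ 3 (mod 59)
11^29 ≡ 58 (mod 59)
11^58 ≡ 1 (mod 59) ✓
Hence ord(11) = 58.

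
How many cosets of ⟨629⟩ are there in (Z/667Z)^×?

ord(629) | φ(667) = φ(23·29) = (23−1)·(29−1) = 22·28 = 616 = 2^3 · 7 · 11.
Divisors of 616: 1, 2, 4, 7, 8, 11, 14, 22, 28, 44, 56, 77, 88, 154, 308, 616.
Compute 629^d (mod 667) for the divisors d until we hit 1:
629^1 ≡ 629 (mod 667)
629^2 ≡ 110 (mod 667)
629^4 ≡ 94 (mod 667)
629^7 ≡ 610 (mod 667)
629^8 ≡ 165 (mod 667)
629^11 ≡ 645 (mod 667)
629^14 ≡ 581 (mod 667)
629^22 ≡ 484 (mod 667)
629^28 ≡ 59 (mod 667)
629^44 ≡ 139 (mod 667)
629^56 ≡ 146 (mod 667)
629^77 ≡ 1 (mod 667) ✓
The order of 629 is 77, so the subgroup it generates has 77 elements.
Index = |(Z/667Z)^×| / |⟨629⟩| = 616 / 77 = 8.

8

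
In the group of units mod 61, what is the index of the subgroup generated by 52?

6

By Lagrange's theorem, ord_61(52) divides φ(61) = 61 − 1 = 60 = 2^2 · 3 · 5.
Divisors of 60: 1, 2, 3, 4, 5, 6, 10, 12, 15, 20, 30, 60.
Compute 52^d (mod 61) for the divisors d until we hit 1:
52^1 ≡ 52
52^2 ≡ 20
52^3 ≡ 3
52^4 ≡ 34
52^5 ≡ 60
52^6 ≡ 9
52^10 ≡ 1
So ord_61(52) = 10, hence |⟨52⟩| = 10.
Index = |(Z/61Z)^×| / |⟨52⟩| = 60 / 10 = 6.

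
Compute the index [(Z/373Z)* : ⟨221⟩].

ord(221) | φ(373) = 373 − 1 = 372 = 2^2 · 3 · 31.
Divisors of 372: 1, 2, 3, 4, 6, 12, 31, 62, 93, 124, 186, 372.
Compute 221^d (mod 373) for the divisors d until we hit 1:
221^1 ≡ 221 (mod 373)
221^2 ≡ 351 (mod 373)
221^3 ≡ 360 (mod 373)
221^4 ≡ 111 (mod 373)
221^6 ≡ 169 (mod 373)
221^12 ≡ 213 (mod 373)
221^31 ≡ 1 (mod 373) ✓
So ord_373(221) = 31, hence |⟨221⟩| = 31.
The index is φ(373) / ord(221) = 372 / 31 = 12.

12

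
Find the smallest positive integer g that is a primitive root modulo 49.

3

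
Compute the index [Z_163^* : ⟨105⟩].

27

Since 105 ∈ (Z/163Z)^×, its order divides φ(163) = 163 − 1 = 162 = 2 · 3^4.
Divisors of 162: 1, 2, 3, 6, 9, 18, 27, 54, 81, 162.
Evaluate successive powers at the divisors of 162:
105^1 ≡ 105
105^2 ≡ 104
105^3 ≡ 162
105^6 ≡ 1
The order of 105 is 6, so the subgroup it generates has 6 elements.
Index = |(Z/163Z)^×| / |⟨105⟩| = 162 / 6 = 27.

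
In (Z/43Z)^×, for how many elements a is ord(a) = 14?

6

φ(43) = 43 − 1 = 42 = 2 · 3 · 7.
In a cyclic group of order 42, there are φ(d) elements of order d for each divisor d of 42, and zero for non-divisors.
14 = 2 · 7 divides 42, and φ(14) = 6.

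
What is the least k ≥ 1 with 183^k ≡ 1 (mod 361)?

114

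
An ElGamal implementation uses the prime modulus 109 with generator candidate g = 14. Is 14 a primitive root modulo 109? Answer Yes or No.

Yes

φ(109) = 109 − 1 = 108 = 2^2 · 3^3.
It suffices to check that the order of 14 is not a proper divisor of 108: compute 14^(108/q) for q ∈ {2, 3}.
14^54 ≡ 108 (mod 109)  [q = 2: ≢ 1 ✓]
14^36 ≡ 63 (mod 109)  [q = 3: ≢ 1 ✓]
None equal 1, so ord_109(14) = 108: 14 is a primitive root.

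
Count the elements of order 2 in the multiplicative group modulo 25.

φ(25) = φ(5^2) = 5·(5−1) = 20 = 2^2 · 5.
(Z/25Z)^× is cyclic (|G| = 20); a cyclic group of order m has exactly φ(d) elements of each order d | m, and none otherwise.
2 | 20, and φ(2) = 2 − 1 = 1.

1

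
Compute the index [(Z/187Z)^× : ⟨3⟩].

2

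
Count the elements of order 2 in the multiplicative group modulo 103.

φ(103) = 103 − 1 = 102 = 2 · 3 · 17.
In a cyclic group of order 102, there are φ(d) elements of order d for each divisor d of 102, and zero for non-divisors.
2 | 102, and φ(2) = 2 − 1 = 1.

1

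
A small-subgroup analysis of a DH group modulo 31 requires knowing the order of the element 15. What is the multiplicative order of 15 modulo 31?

10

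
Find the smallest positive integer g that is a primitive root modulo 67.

φ(67) = 67 − 1 = 66 = 2 · 3 · 11.
Test candidates g = 2, 3, … against the prime factors q ∈ {2, 3, 11} of φ(67): g is a generator iff g^(66/q) ≢ 1 for every such q.
g = 2: 2^33 ≡ 66; 2^22 ≡ 37; 2^6 ≡ 64 — none is 1, so 2 is a primitive root.
Hence the least primitive root of 67 is 2.

2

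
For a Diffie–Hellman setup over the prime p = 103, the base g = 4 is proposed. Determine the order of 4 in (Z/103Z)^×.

51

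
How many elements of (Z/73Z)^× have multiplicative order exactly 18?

6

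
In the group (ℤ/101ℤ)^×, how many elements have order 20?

8

φ(101) = 101 − 1 = 100 = 2^2 · 5^2.
In a cyclic group of order 100, there are φ(d) elements of order d for each divisor d of 100, and zero for non-divisors.
20 = 2^2 · 5 divides 100, and φ(20) = 8.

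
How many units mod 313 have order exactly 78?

24

φ(313) = 313 − 1 = 312 = 2^3 · 3 · 13.
In a cyclic group of order 312, there are φ(d) elements of order d for each divisor d of 312, and zero for non-divisors.
78 = 2 · 3 · 13 divides 312, and φ(78) = 24.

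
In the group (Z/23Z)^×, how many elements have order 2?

1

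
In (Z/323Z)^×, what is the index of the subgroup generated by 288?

16

ord(288) | φ(323) = φ(17·19) = (17−1)·(19−1) = 16·18 = 288 = 2^5 · 3^2.
Divisors of 288: 1, 2, 3, 4, 6, 8, 9, 12, 16, 18, 24, 32, 36, 48, 72, 96, 144, 288.
Evaluate successive powers at the divisors of 288:
288^1 ≡ 288 (mod 323)
288^2 ≡ 256 (mod 323)
288^3 ≡ 84 (mod 323)
288^4 ≡ 290 (mod 323)
288^6 ≡ 273 (mod 323)
288^8 ≡ 120 (mod 323)
288^9 ≡ 322 (mod 323)
288^12 ≡ 239 (mod 323)
288^16 ≡ 188 (mod 323)
288^18 ≡ 1 (mod 323) ✓
Thus |⟨288⟩| = ord(288) = 18.
Index = |(Z/323Z)^×| / |⟨288⟩| = 288 / 18 = 16.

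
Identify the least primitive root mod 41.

φ(41) = 41 − 1 = 40 = 2^3 · 5.
g is a primitive root iff g^(40/q) ≢ 1 (mod 41) for each prime q ∈ {2, 5}.
g = 2: 2^20 ≡ 1 — hits 1, so not a primitive root.
g = 3: 3^20 ≡ 40; 3^8 ≡ 1 — hits 1, so not a primitive root.
g = 4: 4^20 ≡ 1 — hits 1, so not a primitive root.
g = 5: 5^20 ≡ 1 — hits 1, so not a primitive root.
g = 6: 6^20 ≡ 40; 6^8 ≡ 10 — none is 1, so 6 is a primitive root.
Hence the least primitive root of 41 is 6.

6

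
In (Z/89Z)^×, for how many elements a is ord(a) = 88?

φ(89) = 89 − 1 = 88 = 2^3 · 11.
(Z/89Z)^× is cyclic (|G| = 88); a cyclic group of order m has exactly φ(d) elements of each order d | m, and none otherwise.
88 = 2^3 · 11 divides 88, and φ(88) = 40.

40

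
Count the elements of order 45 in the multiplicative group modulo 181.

24

φ(181) = 181 − 1 = 180 = 2^2 · 3^2 · 5.
Since (Z/181Z)^× is cyclic of order 180, the number of elements of order d is φ(d) when d | 180 and 0 otherwise.
45 = 3^2 · 5 divides 180, and φ(45) = 24.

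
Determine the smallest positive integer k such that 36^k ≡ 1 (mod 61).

By Lagrange's theorem, ord_61(36) divides φ(61) = 61 − 1 = 60 = 2^2 · 3 · 5.
Divisors of 60: 1, 2, 3, 4, 5, 6, 10, 12, 15, 20, 30, 60.
Check 36^d mod 61 for each divisor in increasing order:
36^1 ≡ 36 (mod 61)
36^2 ≡ 15 (mod 61)
36^3 ≡ 52 (mod 61)
36^4 ≡ 42 (mod 61)
36^5 ≡ 48 (mod 61)
36^6 ≡ 20 (mod 61)
36^10 ≡ 47 (mod 61)
36^12 ≡ 34 (mod 61)
36^15 ≡ 60 (mod 61)
36^20 ≡ 13 (mod 61)
36^30 ≡ 1 (mod 61) ✓
So ord_61(36) = 30.

30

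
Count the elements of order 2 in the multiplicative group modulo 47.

1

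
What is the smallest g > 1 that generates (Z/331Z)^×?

φ(331) = 331 − 1 = 330 = 2 · 3 · 5 · 11.
g is a primitive root iff g^(330/q) ≢ 1 (mod 331) for each prime q ∈ {2, 3, 5, 11}.
g = 2: 2^165 ≡ 330; 2^110 ≡ 299; 2^66 ≡ 64; 2^30 ≡ 1 — hits 1, so not a primitive root.
g = 3: 3^165 ≡ 330; 3^110 ≡ 299; 3^66 ≡ 64; 3^30 ≡ 270 — none is 1, so 3 is a primitive root.
The smallest primitive root modulo 331 is 3.

3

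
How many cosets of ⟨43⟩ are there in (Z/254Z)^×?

1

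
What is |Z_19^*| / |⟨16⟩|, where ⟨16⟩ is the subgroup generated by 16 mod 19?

ord(16) | φ(19) = 19 − 1 = 18 = 2 · 3^2.
Divisors of 18: 1, 2, 3, 6, 9, 18.
Test each divisor d:
16^1 ≡ 16 (mod 19)
16^2 ≡ 9 (mod 19)
16^3 ≡ 11 (mod 19)
16^6 ≡ 7 (mod 19)
16^9 ≡ 1 (mod 19) ✓
The order of 16 is 9, so the subgroup it generates has 9 elements.
The index is φ(19) / ord(16) = 18 / 9 = 2.

2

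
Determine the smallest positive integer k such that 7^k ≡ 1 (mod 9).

3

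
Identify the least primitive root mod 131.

φ(131) = 131 − 1 = 130 = 2 · 5 · 13.
g is a primitive root iff g^(130/q) ≢ 1 (mod 131) for each prime q ∈ {2, 5, 13}.
g = 2: 2^65 ≡ 130; 2^26 ≡ 53; 2^10 ≡ 107 — none is 1, so 2 is a primitive root.
So 2 is the smallest generator of (Z/131Z)^×.

2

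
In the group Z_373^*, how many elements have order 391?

φ(373) = 373 − 1 = 372 = 2^2 · 3 · 31.
Since (Z/373Z)^× is cyclic of order 372, the number of elements of order d is φ(d) when d | 372 and 0 otherwise.
Since 391 ∤ 372, the count is 0.

0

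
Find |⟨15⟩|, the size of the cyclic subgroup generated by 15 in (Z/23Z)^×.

By Lagrange's theorem, ord_23(15) divides φ(23) = 23 − 1 = 22 = 2 · 11.
Divisors of 22: 1, 2, 11, 22.
Test each divisor d:
15^1 ≡ 15 (mod 23)
15^2 ≡ 18 (mod 23)
15^11 ≡ 22 (mod 23)
15^22 ≡ 1 (mod 23) ✓
Hence ord(15) = 22.

22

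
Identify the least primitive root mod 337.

10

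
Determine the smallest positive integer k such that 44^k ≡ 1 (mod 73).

ord(44) | φ(73) = 73 − 1 = 72 = 2^3 · 3^2.
Divisors of 72: 1, 2, 3, 4, 6, 8, 9, 12, 18, 24, 36, 72.
Test each divisor d:
44^1 ≡ 44
44^2 ≡ 38
44^3 ≡ 66
44^4 ≡ 57
44^6 ≡ 49
44^8 ≡ 37
44^9 ≡ 22
44^12 ≡ 65
44^18 ≡ 46
44^24 ≡ 64
44^36 ≡ 72
44^72 ≡ 1
Hence ord(44) = 72.

72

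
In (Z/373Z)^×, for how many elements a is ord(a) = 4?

2

φ(373) = 373 − 1 = 372 = 2^2 · 3 · 31.
Since (Z/373Z)^× is cyclic of order 372, the number of elements of order d is φ(d) when d | 372 and 0 otherwise.
4 = 2^2 divides 372, and φ(4) = 2.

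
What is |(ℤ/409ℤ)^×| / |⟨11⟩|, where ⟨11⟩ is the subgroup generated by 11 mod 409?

By Lagrange's theorem, ord_409(11) divides φ(409) = 409 − 1 = 408 = 2^3 · 3 · 17.
Divisors of 408: 1, 2, 3, 4, 6, 8, 12, 17, 24, 34, 51, 68, 102, 136, 204, 408.
Evaluate successive powers at the divisors of 408:
11^1 ≡ 11 (mod 409)
11^2 ≡ 121 (mod 409)
11^3 ≡ 104 (mod 409)
11^4 ≡ 326 (mod 409)
11^6 ≡ 182 (mod 409)
11^8 ≡ 345 (mod 409)
11^12 ≡ 404 (mod 409)
11^17 ≡ 66 (mod 409)
11^24 ≡ 25 (mod 409)
11^34 ≡ 266 (mod 409)
11^51 ≡ 378 (mod 409)
11^68 ≡ 408 (mod 409)
11^102 ≡ 143 (mod 409)
11^136 ≡ 1 (mod 409) ✓
Thus |⟨11⟩| = ord(11) = 136.
[(Z/409Z)^× : ⟨11⟩] = 408/136 = 3.

3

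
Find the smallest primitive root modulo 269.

2

φ(269) = 269 − 1 = 268 = 2^2 · 67.
Test candidates g = 2, 3, … against the prime factors q ∈ {2, 67} of φ(269): g is a generator iff g^(268/q) ≢ 1 for every such q.
g = 2: 2^134 ≡ 268; 2^4 ≡ 16 — none is 1, so 2 is a primitive root.
So 2 is the smallest generator of (Z/269Z)^×.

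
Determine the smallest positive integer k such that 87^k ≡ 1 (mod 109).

54

The order of 87 must divide φ(109) = 109 − 1 = 108 = 2^2 · 3^3.
Divisors of 108: 1, 2, 3, 4, 6, 9, 12, 18, 27, 36, 54, 108.
Test each divisor d:
87^1 ≡ 87
87^2 ≡ 48
87^3 ≡ 34
87^4 ≡ 15
87^6 ≡ 66
87^9 ≡ 64
87^12 ≡ 105
87^18 ≡ 63
87^27 ≡ 108
87^36 ≡ 45
87^54 ≡ 1
So ord_109(87) = 54.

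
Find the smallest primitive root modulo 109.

6

φ(109) = 109 − 1 = 108 = 2^2 · 3^3.
Test candidates g = 2, 3, … against the prime factors q ∈ {2, 3} of φ(109): g is a generator iff g^(108/q) ≢ 1 for every such q.
g = 2: 2^54 ≡ 108; 2^36 ≡ 1 — hits 1, so not a primitive root.
g = 3: 3^54 ≡ 1 — hits 1, so not a primitive root.
g = 4: 4^54 ≡ 1 — hits 1, so not a primitive root.
g = 5: 5^54 ≡ 1 — hits 1, so not a primitive root.
g = 6: 6^54 ≡ 108; 6^36 ≡ 63 — none is 1, so 6 is a primitive root.
Hence the least primitive root of 109 is 6.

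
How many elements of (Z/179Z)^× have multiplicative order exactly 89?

φ(179) = 179 − 1 = 178 = 2 · 89.
(Z/179Z)^× is cyclic (|G| = 178); a cyclic group of order m has exactly φ(d) elements of each order d | m, and none otherwise.
89 | 178, and φ(89) = 89 − 1 = 88.

88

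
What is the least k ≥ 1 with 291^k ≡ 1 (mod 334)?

By Lagrange's theorem, ord_334(291) divides φ(334) = φ(2)·φ(167) = 1·166 = 166 = 2 · 83.
Divisors of 166: 1, 2, 83, 166.
Compute 291^d (mod 334) for the divisors d until we hit 1:
291^1 ≡ 291
291^2 ≡ 179
291^83 ≡ 1
So ord_334(291) = 83.

83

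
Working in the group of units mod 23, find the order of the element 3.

Since 3 ∈ (Z/23Z)^×, its order divides φ(23) = 23 − 1 = 22 = 2 · 11.
Divisors of 22: 1, 2, 11, 22.
Check 3^d mod 23 for each divisor in increasing order:
3^1 ≡ 3
3^2 ≡ 9
3^11 ≡ 1
Hence ord(3) = 11.

11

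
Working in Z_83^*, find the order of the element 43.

82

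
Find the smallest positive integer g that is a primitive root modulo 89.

φ(89) = 89 − 1 = 88 = 2^3 · 11.
g is a primitive root iff g^(88/q) ≢ 1 (mod 89) for each prime q ∈ {2, 11}.
g = 2: 2^44 ≡ 1 — hits 1, so not a primitive root.
g = 3: 3^44 ≡ 88; 3^8 ≡ 64 — none is 1, so 3 is a primitive root.
The smallest primitive root modulo 89 is 3.

3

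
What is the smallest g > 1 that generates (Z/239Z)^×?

7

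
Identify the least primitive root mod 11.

2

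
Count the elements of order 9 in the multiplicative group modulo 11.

0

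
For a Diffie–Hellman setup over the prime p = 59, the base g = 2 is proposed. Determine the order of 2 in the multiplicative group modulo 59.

Since 2 ∈ (Z/59Z)^×, its order divides φ(59) = 59 − 1 = 58 = 2 · 29.
Divisors of 58: 1, 2, 29, 58.
Compute 2^d (mod 59) for the divisors d until we hit 1:
2^1 ≡ 2
2^2 ≡ 4
2^29 ≡ 58
2^58 ≡ 1
So ord_59(2) = 58.

58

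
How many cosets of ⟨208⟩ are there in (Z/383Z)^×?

1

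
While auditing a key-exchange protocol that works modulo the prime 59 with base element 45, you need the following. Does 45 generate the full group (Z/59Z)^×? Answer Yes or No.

φ(59) = 59 − 1 = 58 = 2 · 29.
An element g generates (Z/59Z)^× iff g^(58/q) ≢ 1 (mod 59) for each prime q ∈ {2, 29}.
45^29 ≡ 1 (mod 59)  [q = 2: ≡ 1 ✗]
45^2 ≡ 19 (mod 59)  [q = 29: ≢ 1 ✓]
45^29 ≡ 1 shows ord(45) | 29, strictly less than φ(59); not a primitive root.

No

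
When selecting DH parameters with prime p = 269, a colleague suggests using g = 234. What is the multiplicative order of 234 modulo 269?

ord(234) | φ(269) = 269 − 1 = 268 = 2^2 · 67.
Divisors of 268: 1, 2, 4, 67, 134, 268.
Check 234^d mod 269 for each divisor in increasing order:
234^1 ≡ 234 (mod 269)
234^2 ≡ 149 (mod 269)
234^4 ≡ 143 (mod 269)
234^67 ≡ 187 (mod 269)
234^134 ≡ 268 (mod 269)
234^268 ≡ 1 (mod 269) ✓
So ord_269(234) = 268.

268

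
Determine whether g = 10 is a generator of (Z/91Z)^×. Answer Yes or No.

No

91 = 7 · 13 is a product of two distinct odd primes, so (Z/91Z)^× ≅ (Z/7Z)^× × (Z/13Z)^× is not cyclic.
No primitive root modulo 91 exists; in particular 10 is not one.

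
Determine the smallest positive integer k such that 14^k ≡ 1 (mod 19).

18

The order of 14 must divide φ(19) = 19 − 1 = 18 = 2 · 3^2.
Divisors of 18: 1, 2, 3, 6, 9, 18.
Compute 14^d (mod 19) for the divisors d until we hit 1:
14^1 ≡ 14
14^2 ≡ 6
14^3 ≡ 8
14^6 ≡ 7
14^9 ≡ 18
14^18 ≡ 1
So ord_19(14) = 18.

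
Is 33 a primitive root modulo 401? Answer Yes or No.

φ(401) = 401 − 1 = 400 = 2^4 · 5^2.
33 is a primitive root mod 401 iff 33^(φ(401)/q) ≢ 1 for every prime q | φ(401), i.e. q ∈ {2, 5}.
33^200 ≡ 400 (mod 401)  [q = 2: ≢ 1 ✓]
33^80 ≡ 1 (mod 401)  [q = 5: ≡ 1 ✗]
The check at q = 5 fails, so 33 generates a proper subgroup.

No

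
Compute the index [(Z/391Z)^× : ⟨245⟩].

By Lagrange's theorem, ord_391(245) divides φ(391) = φ(17·23) = (17−1)·(23−1) = 16·22 = 352 = 2^5 · 11.
Divisors of 352: 1, 2, 4, 8, 11, 16, 22, 32, 44, 88, 176, 352.
Compute 245^d (mod 391) for the divisors d until we hit 1:
245^1 ≡ 245 (mod 391)
245^2 ≡ 202 (mod 391)
245^4 ≡ 140 (mod 391)
245^8 ≡ 50 (mod 391)
245^11 ≡ 252 (mod 391)
245^16 ≡ 154 (mod 391)
245^22 ≡ 162 (mod 391)
245^32 ≡ 256 (mod 391)
245^44 ≡ 47 (mod 391)
245^88 ≡ 254 (mod 391)
245^176 ≡ 1 (mod 391) ✓
The order of 245 is 176, so the subgroup it generates has 176 elements.
[(Z/391Z)^× : ⟨245⟩] = 352/176 = 2.

2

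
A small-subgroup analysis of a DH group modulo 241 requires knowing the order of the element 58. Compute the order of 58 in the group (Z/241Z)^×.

30

ord(58) | φ(241) = 241 − 1 = 240 = 2^4 · 3 · 5.
Divisors of 240: 1, 2, 3, 4, 5, 6, 8, 10, 12, 15, 16, 20, 24, 30, 40, 48, 60, 80, 120, 240.
Evaluate successive powers at the divisors of 240:
58^1 ≡ 58
58^2 ≡ 231
58^3 ≡ 143
58^4 ≡ 100
58^5 ≡ 16
58^6 ≡ 205
58^8 ≡ 119
58^10 ≡ 15
58^12 ≡ 91
58^15 ≡ 240
58^16 ≡ 183
58^20 ≡ 225
58^24 ≡ 87
58^30 ≡ 1
Therefore the multiplicative order of 58 modulo 241 is 30.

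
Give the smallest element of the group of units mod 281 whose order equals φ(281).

φ(281) = 281 − 1 = 280 = 2^3 · 5 · 7.
Test candidates g = 2, 3, … against the prime factors q ∈ {2, 5, 7} of φ(281): g is a generator iff g^(280/q) ≢ 1 for every such q.
g = 2: 2^140 ≡ 1 — hits 1, so not a primitive root.
g = 3: 3^140 ≡ 280; 3^56 ≡ 86; 3^40 ≡ 249 — none is 1, so 3 is a primitive root.
Hence the least primitive root of 281 is 3.

3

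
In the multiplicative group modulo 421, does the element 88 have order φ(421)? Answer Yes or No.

φ(421) = 421 − 1 = 420 = 2^2 · 3 · 5 · 7.
88 is a primitive root mod 421 iff 88^(φ(421)/q) ≢ 1 for every prime q | φ(421), i.e. q ∈ {2, 3, 5, 7}.
88^210 ≡ 420 (mod 421)  [q = 2: ≢ 1 ✓]
88^140 ≡ 400 (mod 421)  [q = 3: ≢ 1 ✓]
88^84 ≡ 252 (mod 421)  [q = 5: ≢ 1 ✓]
88^60 ≡ 370 (mod 421)  [q = 7: ≢ 1 ✓]
None equal 1, so ord_421(88) = 420: 88 is a primitive root.

Yes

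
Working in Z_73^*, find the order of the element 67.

36

The order of 67 must divide φ(73) = 73 − 1 = 72 = 2^3 · 3^2.
Divisors of 72: 1, 2, 3, 4, 6, 8, 9, 12, 18, 24, 36, 72.
Compute 67^d (mod 73) for the divisors d until we hit 1:
67^1 ≡ 67 (mod 73)
67^2 ≡ 36 (mod 73)
67^3 ≡ 3 (mod 73)
67^4 ≡ 55 (mod 73)
67^6 ≡ 9 (mod 73)
67^8 ≡ 32 (mod 73)
67^9 ≡ 27 (mod 73)
67^12 ≡ 8 (mod 73)
67^18 ≡ 72 (mod 73)
67^24 ≡ 64 (mod 73)
67^36 ≡ 1 (mod 73) ✓
Therefore the multiplicative order of 67 modulo 73 is 36.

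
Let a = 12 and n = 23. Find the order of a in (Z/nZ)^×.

11

By Lagrange's theorem, ord_23(12) divides φ(23) = 23 − 1 = 22 = 2 · 11.
Divisors of 22: 1, 2, 11, 22.
Compute 12^d (mod 23) for the divisors d until we hit 1:
12^1 ≡ 12
12^2 ≡ 6
12^11 ≡ 1
So ord_23(12) = 11.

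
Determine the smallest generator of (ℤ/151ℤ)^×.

6

φ(151) = 151 − 1 = 150 = 2 · 3 · 5^2.
g is a primitive root iff g^(150/q) ≢ 1 (mod 151) for each prime q ∈ {2, 3, 5}.
g = 2: 2^75 ≡ 1 — hits 1, so not a primitive root.
g = 3: 3^75 ≡ 150; 3^50 ≡ 1 — hits 1, so not a primitive root.
g = 4: 4^75 ≡ 1 — hits 1, so not a primitive root.
g = 5: 5^75 ≡ 1 — hits 1, so not a primitive root.
g = 6: 6^75 ≡ 150; 6^50 ≡ 32; 6^30 ≡ 59 — none is 1, so 6 is a primitive root.
The smallest primitive root modulo 151 is 6.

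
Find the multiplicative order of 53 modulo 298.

Since 53 ∈ (Z/298Z)^×, its order divides φ(298) = φ(2)·φ(149) = 1·148 = 148 = 2^2 · 37.
Divisors of 148: 1, 2, 4, 37, 74, 148.
Test each divisor d:
53^1 ≡ 53 (mod 298)
53^2 ≡ 127 (mod 298)
53^4 ≡ 37 (mod 298)
53^37 ≡ 297 (mod 298)
53^74 ≡ 1 (mod 298) ✓
The smallest such exponent is 74, so the order of 53 is 74.

74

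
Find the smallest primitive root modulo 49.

3

φ(49) = φ(7^2) = 7·(7−1) = 42 = 2 · 3 · 7.
Test candidates g = 2, 3, … against the prime factors q ∈ {2, 3, 7} of φ(49): g is a generator iff g^(42/q) ≢ 1 for every such q.
g = 2: 2^21 ≡ 1 — hits 1, so not a primitive root.
g = 3: 3^21 ≡ 48; 3^14 ≡ 30; 3^6 ≡ 43 — none is 1, so 3 is a primitive root.
The smallest primitive root modulo 49 is 3.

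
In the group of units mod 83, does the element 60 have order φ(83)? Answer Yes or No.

Yes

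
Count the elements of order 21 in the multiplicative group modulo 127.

φ(127) = 127 − 1 = 126 = 2 · 3^2 · 7.
Since (Z/127Z)^× is cyclic of order 126, the number of elements of order d is φ(d) when d | 126 and 0 otherwise.
21 = 3 · 7 divides 126, and φ(21) = 12.

12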